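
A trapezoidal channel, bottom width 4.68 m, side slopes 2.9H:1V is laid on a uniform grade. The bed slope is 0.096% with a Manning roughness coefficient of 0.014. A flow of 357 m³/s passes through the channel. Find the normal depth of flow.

y_n = 4.7 m

Manning's equation rearranged: A R^(2/3) = nQ / (1·√S) = 0.014 × 357 / (√0.00096) = 161.3.
Try y = 5.86 m: A R^(2/3) = 271.5 — over.
Try y = 3.32 m: A R^(2/3) = 72.78 — short.
Try y = 4.7 m: A R^(2/3) = 161.4 — matches.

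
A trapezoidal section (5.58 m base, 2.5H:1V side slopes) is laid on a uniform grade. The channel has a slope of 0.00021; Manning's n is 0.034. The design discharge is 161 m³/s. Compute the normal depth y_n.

y_n = 6.91 m

Manning's equation rearranged: A R^(2/3) = nQ / (1·√S) = 0.034 × 161 / (√0.00021) = 377.7.
Try y = 8.37 m: A R^(2/3) = 593.9 — too large.
Try y = 5.83 m: A R^(2/3) = 254 — too small.
Try y = 6.91 m: A R^(2/3) = 377.2 — close enough.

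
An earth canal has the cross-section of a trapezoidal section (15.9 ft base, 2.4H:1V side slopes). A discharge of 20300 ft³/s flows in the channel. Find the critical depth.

y_c = 18.4 ft

At critical depth, Q² T / (g A³) = 1, i.e. A³/T = Q²/g = 20300²/32.2 = 12800000.
Try y = 13.7 ft: A³/T = 3655000 — too small.
Try y = 18.4 ft: A³/T = 12950000 — close enough.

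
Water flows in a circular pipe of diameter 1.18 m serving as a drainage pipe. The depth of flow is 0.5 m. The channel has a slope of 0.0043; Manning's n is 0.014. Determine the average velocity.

For a circular section of diameter D = 1.18 m at depth y = 0.5 m, the central angle is θ = 2 arccos(1 − 2y/D) = 2.835 rad. Then A = (D²/8)(θ − sin θ) = 0.441 m² and P = Dθ/2 = 1.673 m.
Hydraulic radius R = A/P = 0.441/1.673 = 0.2636 m.
From Manning's equation, V = (1/n) R^(2/3) S^(1/2) = (1/0.014) × 0.2636^(2/3) × 0.0043^(1/2) = 1.93 m/s.

V = 1.93 m/s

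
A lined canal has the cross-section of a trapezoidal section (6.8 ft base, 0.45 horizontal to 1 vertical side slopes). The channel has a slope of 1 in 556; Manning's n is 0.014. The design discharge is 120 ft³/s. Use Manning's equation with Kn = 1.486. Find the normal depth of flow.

Manning's equation rearranged: A R^(2/3) = nQ / (1.486·√S) = 0.014 × 120 / (1.486 × √0.001799) = 26.66.
Trying y = 2.78 ft: A R^(2/3) = 32.32 — too large.
Trying y = 2.17 ft: A R^(2/3) = 21.72 — too small.
Trying y = 2.47 ft: A R^(2/3) = 26.73 — close enough.

y_n = 2.47 ft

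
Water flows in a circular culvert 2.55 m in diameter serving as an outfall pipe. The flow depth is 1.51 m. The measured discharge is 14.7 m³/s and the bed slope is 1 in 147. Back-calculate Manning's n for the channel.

For a circular section of diameter D = 2.55 m at depth y = 1.51 m, the central angle is θ = 2 arccos(1 − 2y/D) = 3.512 rad. Then A = (D²/8)(θ − sin θ) = 3.149 m² and P = Dθ/2 = 4.478 m.
Hydraulic radius R = A/P = 3.149/4.478 = 0.7033 m.
Rearranging Manning's equation: n = (1/Q) A R^(2/3) S^(1/2) = (1/14.7) × 3.149 × 0.7033^(2/3) × √0.006803 = 0.014.

n = 0.014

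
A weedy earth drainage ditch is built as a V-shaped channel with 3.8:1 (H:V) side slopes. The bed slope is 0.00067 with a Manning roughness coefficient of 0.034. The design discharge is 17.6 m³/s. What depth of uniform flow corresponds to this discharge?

y_n = 2.36 m

Manning's equation rearranged: A R^(2/3) = nQ / (1·√S) = 0.034 × 17.6 / (√0.00067) = 23.12.
At y = 1.9 m: A R^(2/3) = 12.96 — too small.
At y = 2.36 m: A R^(2/3) = 23.11 — close enough.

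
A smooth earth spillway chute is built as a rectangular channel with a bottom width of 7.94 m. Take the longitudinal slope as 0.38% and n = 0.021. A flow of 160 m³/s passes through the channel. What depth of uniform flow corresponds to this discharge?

Manning's equation rearranged: A R^(2/3) = nQ / (1·√S) = 0.021 × 160 / (√0.0038) = 54.51.
At y = 3.14 m: A R^(2/3) = 36.25 — too small.
At y = 5.24 m: A R^(2/3) = 71.62 — too large.
At y = 4.25 m: A R^(2/3) = 54.5 — ≈ 54.51.

y_n = 4.25 m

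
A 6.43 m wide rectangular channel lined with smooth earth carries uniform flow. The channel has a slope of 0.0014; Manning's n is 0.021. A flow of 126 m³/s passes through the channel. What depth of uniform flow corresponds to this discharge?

Manning's equation rearranged: A R^(2/3) = nQ / (1·√S) = 0.021 × 126 / (√0.0014) = 70.72.
Try y = 5.37 m: A R^(2/3) = 55.01 — short.
Try y = 7.56 m: A R^(2/3) = 83.61 — over.
Try y = 6.58 m: A R^(2/3) = 70.69 — ≈ 70.72.

y_n = 6.58 m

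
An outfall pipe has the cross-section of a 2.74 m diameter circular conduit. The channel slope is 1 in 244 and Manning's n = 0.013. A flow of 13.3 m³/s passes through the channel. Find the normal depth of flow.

y_n = 1.51 m

Manning's equation rearranged: A R^(2/3) = nQ / (1·√S) = 0.013 × 13.3 / (√0.004098) = 2.701.
Try y = 1.89 m: A R^(2/3) = 3.762 — over.
Try y = 1.04 m: A R^(2/3) = 1.402 — short.
Try y = 1.51 m: A R^(2/3) = 2.692 — ≈ 2.701.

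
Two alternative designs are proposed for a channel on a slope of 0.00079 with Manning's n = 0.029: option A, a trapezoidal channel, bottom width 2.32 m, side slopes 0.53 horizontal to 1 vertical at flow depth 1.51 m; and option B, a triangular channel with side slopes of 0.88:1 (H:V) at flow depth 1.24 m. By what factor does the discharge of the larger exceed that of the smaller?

5.54

Channel A: With bottom width b = 2.32 m and side slope z = 0.53: A = (b + zy)y = (2.32 + 0.53×1.51)×1.51 = 4.712 m²; P = b + 2y√(1+z²) = 2.32 + 2×1.51×1.132 = 5.738 m. Hydraulic radius R = A/P = 4.712/5.738 = 0.8211 m. Q_A = (1/0.029)·4.712·0.8211^(2/3)·√0.00079 = 4.004 m³/s.
Channel B: For a triangular section with side slope z = 0.88: A = zy² = 0.88×1.24² = 1.353 m²; P = 2y√(1+z²) = 2×1.24×1.332 = 3.304 m. Hydraulic radius R = A/P = 1.353/3.304 = 0.4096 m. Q_B = (1/0.029)·1.353·0.4096^(2/3)·√0.00079 = 0.7233 m³/s.
The larger discharge is 4.004 m³/s and the smaller is 0.7233 m³/s; the ratio is 5.54.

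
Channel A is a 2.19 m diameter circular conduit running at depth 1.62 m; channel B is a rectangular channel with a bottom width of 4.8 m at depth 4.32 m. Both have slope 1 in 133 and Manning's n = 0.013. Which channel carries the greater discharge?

channel B

Channel A: For a circular section of diameter D = 2.19 m at depth y = 1.62 m, the central angle is θ = 2 arccos(1 − 2y/D) = 4.142 rad. Then A = (D²/8)(θ − sin θ) = 2.987 m² and P = Dθ/2 = 4.535 m. Hydraulic radius R = A/P = 2.987/4.535 = 0.6587 m. Q_A = (1/0.013)·2.987·0.6587^(2/3)·√0.007519 = 15.09 m³/s.
Channel B: Flow area A = b·y = 4.8 × 4.32 = 20.74 m². Wetted perimeter P = b + 2y = 4.8 + 2×4.32 = 13.44 m. Hydraulic radius R = A/P = 20.74/13.44 = 1.543 m. Q_B = (1/0.013)·20.74·1.543^(2/3)·√0.007519 = 184.7 m³/s.
Q_A = 15.09 m³/s vs Q_B = 184.7 m³/s, so channel B carries more.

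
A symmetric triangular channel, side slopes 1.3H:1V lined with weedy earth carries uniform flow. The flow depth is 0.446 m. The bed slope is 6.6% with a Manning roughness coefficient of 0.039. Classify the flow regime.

For a triangular section with side slope z = 1.3: A = zy² = 1.3×0.446² = 0.2586 m²; P = 2y√(1+z²) = 2×0.446×1.64 = 1.463 m.
Hydraulic radius R = A/P = 0.2586/1.463 = 0.1768 m.
V = (1/n) R^(2/3) √S = (1/0.039) × 0.1768^(2/3) × √0.066 = 2.075 m/s. Hydraulic depth D_h = A/T = 0.2586/1.16 = 0.223 m.
Froude number Fr = V/√(g·D_h) = 2.075/√(9.81×0.223) = 1.4, which is greater than 1, so the flow is supercritical.

supercritical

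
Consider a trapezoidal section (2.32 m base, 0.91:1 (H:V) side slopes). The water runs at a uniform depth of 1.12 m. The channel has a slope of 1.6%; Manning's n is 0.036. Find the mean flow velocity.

V = 2.77 m/s

With bottom width b = 2.32 m and side slope z = 0.91: A = (b + zy)y = (2.32 + 0.91×1.12)×1.12 = 3.74 m²; P = b + 2y√(1+z²) = 2.32 + 2×1.12×1.352 = 5.349 m.
Hydraulic radius R = A/P = 3.74/5.349 = 0.6992 m.
From Manning's equation, V = (1/n) R^(2/3) S^(1/2) = (1/0.036) × 0.6992^(2/3) × 0.016^(1/2) = 2.77 m/s.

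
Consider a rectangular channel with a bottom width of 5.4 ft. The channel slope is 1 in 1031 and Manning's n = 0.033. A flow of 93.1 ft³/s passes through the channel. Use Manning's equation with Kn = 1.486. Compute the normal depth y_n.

y_n = 7.74 ft

Manning's equation rearranged: A R^(2/3) = nQ / (1.486·√S) = 0.033 × 93.1 / (1.486 × √0.0009699) = 66.39.
Trying y = 6.74 ft: A R^(2/3) = 56.38 — short.
Trying y = 9.48 ft: A R^(2/3) = 83.99 — over.
Trying y = 7.74 ft: A R^(2/3) = 66.39 — matches.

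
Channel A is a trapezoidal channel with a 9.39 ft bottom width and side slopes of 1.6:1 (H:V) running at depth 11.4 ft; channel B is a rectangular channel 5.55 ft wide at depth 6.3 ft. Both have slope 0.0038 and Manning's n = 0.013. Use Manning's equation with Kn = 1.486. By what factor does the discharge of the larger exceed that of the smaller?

19.2

Channel A: With bottom width b = 9.39 ft and side slope z = 1.6: A = (b + zy)y = (9.39 + 1.6×11.4)×11.4 = 315 ft²; P = b + 2y√(1+z²) = 9.39 + 2×11.4×1.887 = 52.41 ft. Hydraulic radius R = A/P = 315/52.41 = 6.01 ft. Q_A = (1.486/0.013)·315·6.01^(2/3)·√0.0038 = 7337 ft³/s.
Channel B: Flow area A = b·y = 5.55 × 6.3 = 34.96 ft². Wetted perimeter P = b + 2y = 5.55 + 2×6.3 = 18.15 ft. Hydraulic radius R = A/P = 34.96/18.15 = 1.926 ft. Q_B = (1.486/0.013)·34.96·1.926^(2/3)·√0.0038 = 381.5 ft³/s.
The larger discharge is 7337 ft³/s and the smaller is 381.5 ft³/s; the ratio is 19.2.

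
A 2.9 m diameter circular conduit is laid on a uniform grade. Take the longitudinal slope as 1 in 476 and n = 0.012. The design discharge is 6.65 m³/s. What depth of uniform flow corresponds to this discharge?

y_n = 1.14 m

Manning's equation rearranged: A R^(2/3) = nQ / (1·√S) = 0.012 × 6.65 / (√0.002101) = 1.741.
At y = 1.34 m: A R^(2/3) = 2.326 — over.
At y = 1.14 m: A R^(2/3) = 1.74 — matches.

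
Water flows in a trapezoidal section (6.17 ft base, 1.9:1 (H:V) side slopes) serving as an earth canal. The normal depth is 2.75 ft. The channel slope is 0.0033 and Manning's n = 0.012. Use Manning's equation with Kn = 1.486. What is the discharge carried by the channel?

Q = 323 ft³/s

With bottom width b = 6.17 ft and side slope z = 1.9: A = (b + zy)y = (6.17 + 1.9×2.75)×2.75 = 31.34 ft²; P = b + 2y√(1+z²) = 6.17 + 2×2.75×2.147 = 17.98 ft.
Hydraulic radius R = A/P = 31.34/17.98 = 1.743 ft.
Manning's equation: Q = (1.486/n) A R^(2/3) S^(1/2) = (1.486/0.012) × 31.34 × 1.743^(2/3) × 0.0033^(1/2) = 323 ft³/s.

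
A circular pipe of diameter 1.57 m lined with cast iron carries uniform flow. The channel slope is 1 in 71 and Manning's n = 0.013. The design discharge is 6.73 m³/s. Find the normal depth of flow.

y_n = 0.977 m

Manning's equation rearranged: A R^(2/3) = nQ / (1·√S) = 0.013 × 6.73 / (√0.01408) = 0.7372.
At y = 1.1 m: A R^(2/3) = 0.8699 — over.
At y = 0.977 m: A R^(2/3) = 0.7367 — matches.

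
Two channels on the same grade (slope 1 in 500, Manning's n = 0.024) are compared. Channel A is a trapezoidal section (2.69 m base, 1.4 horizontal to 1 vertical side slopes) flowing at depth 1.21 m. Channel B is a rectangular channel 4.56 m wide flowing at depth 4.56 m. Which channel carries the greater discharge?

Channel A: With bottom width b = 2.69 m and side slope z = 1.4: A = (b + zy)y = (2.69 + 1.4×1.21)×1.21 = 5.305 m²; P = b + 2y√(1+z²) = 2.69 + 2×1.21×1.72 = 6.854 m. Hydraulic radius R = A/P = 5.305/6.854 = 0.774 m. Q_A = (1/0.024)·5.305·0.774^(2/3)·√0.002 = 8.333 m³/s.
Channel B: Flow area A = b·y = 4.56 × 4.56 = 20.79 m². Wetted perimeter P = b + 2y = 4.56 + 2×4.56 = 13.68 m. Hydraulic radius R = A/P = 20.79/13.68 = 1.52 m. Q_B = (1/0.024)·20.79·1.52^(2/3)·√0.002 = 51.22 m³/s.
Q_A = 8.333 m³/s vs Q_B = 51.22 m³/s, so channel B carries more.

channel B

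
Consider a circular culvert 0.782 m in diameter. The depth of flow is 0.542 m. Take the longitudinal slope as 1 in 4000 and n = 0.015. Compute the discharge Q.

For a circular section of diameter D = 0.782 m at depth y = 0.542 m, the central angle is θ = 2 arccos(1 − 2y/D) = 3.935 rad. Then A = (D²/8)(θ − sin θ) = 0.3552 m² and P = Dθ/2 = 1.538 m.
Hydraulic radius R = A/P = 0.3552/1.538 = 0.2309 m.
Manning's equation: Q = (1/n) A R^(2/3) S^(1/2) = (1/0.015) × 0.3552 × 0.2309^(2/3) × 0.00025^(1/2) = 0.141 m³/s.

Q = 0.141 m³/s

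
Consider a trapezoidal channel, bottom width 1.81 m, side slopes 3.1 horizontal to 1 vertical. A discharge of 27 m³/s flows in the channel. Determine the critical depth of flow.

y_c = 1.47 m

At critical depth, Q² T / (g A³) = 1, i.e. A³/T = Q²/g = 27²/9.81 = 74.31.
Trying y = 1.8 m: A³/T = 181.5 — too large.
Trying y = 1.17 m: A³/T = 28.4 — too small.
Trying y = 1.47 m: A³/T = 75.05 — close enough.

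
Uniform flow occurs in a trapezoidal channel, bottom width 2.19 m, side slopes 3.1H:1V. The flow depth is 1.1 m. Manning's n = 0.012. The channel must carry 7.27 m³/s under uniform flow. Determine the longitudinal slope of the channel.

S = 0.00035

With bottom width b = 2.19 m and side slope z = 3.1: A = (b + zy)y = (2.19 + 3.1×1.1)×1.1 = 6.16 m²; P = b + 2y√(1+z²) = 2.19 + 2×1.1×3.257 = 9.356 m.
Hydraulic radius R = A/P = 6.16/9.356 = 0.6584 m.
From Manning's equation, S = [nQ / (1 A R^(2/3))]² = [0.012 × 7.27 / (1 × 6.16 × 0.6584^(2/3))]² = 0.00035.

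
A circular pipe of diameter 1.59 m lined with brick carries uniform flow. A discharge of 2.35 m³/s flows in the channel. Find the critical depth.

At critical depth, Q² T / (g A³) = 1, i.e. A³/T = Q²/g = 2.35²/9.81 = 0.5629.
At y = 0.895 m: A³/T = 0.9676 — over.
At y = 0.572 m: A³/T = 0.1741 — short.
At y = 0.777 m: A³/T = 0.5639 — ≈ 0.5629.

y_c = 0.777 m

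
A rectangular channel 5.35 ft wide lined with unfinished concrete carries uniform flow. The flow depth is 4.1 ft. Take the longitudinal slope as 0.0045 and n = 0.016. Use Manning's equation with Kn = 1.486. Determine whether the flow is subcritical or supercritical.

subcritical

Flow area A = b·y = 5.35 × 4.1 = 21.93 ft². Wetted perimeter P = b + 2y = 5.35 + 2×4.1 = 13.55 ft.
Hydraulic radius R = A/P = 21.93/13.55 = 1.619 ft.
V = (1.486/n) R^(2/3) √S = (1.486/0.016) × 1.619^(2/3) × √0.0045 = 8.59 ft/s. Hydraulic depth D_h = A/T = 21.93/5.35 = 4.1 ft.
Froude number Fr = V/√(g·D_h) = 8.59/√(32.2×4.1) = 0.748, which is less than 1, so the flow is subcritical.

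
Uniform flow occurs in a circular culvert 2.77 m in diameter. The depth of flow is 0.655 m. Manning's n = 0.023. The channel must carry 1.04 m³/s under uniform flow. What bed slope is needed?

For a circular section of diameter D = 2.77 m at depth y = 0.655 m, the central angle is θ = 2 arccos(1 − 2y/D) = 2.031 rad. Then A = (D²/8)(θ − sin θ) = 1.089 m² and P = Dθ/2 = 2.813 m.
Hydraulic radius R = A/P = 1.089/2.813 = 0.3871 m.
From Manning's equation, S = [nQ / (1 A R^(2/3))]² = [0.023 × 1.04 / (1 × 1.089 × 0.3871^(2/3))]² = 0.00171.

S = 0.00171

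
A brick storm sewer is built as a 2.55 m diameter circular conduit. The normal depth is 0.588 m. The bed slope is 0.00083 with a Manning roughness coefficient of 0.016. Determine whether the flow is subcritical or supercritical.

subcritical

For a circular section of diameter D = 2.55 m at depth y = 0.588 m, the central angle is θ = 2 arccos(1 − 2y/D) = 2.004 rad. Then A = (D²/8)(θ − sin θ) = 0.8906 m² and P = Dθ/2 = 2.554 m.
Hydraulic radius R = A/P = 0.8906/2.554 = 0.3486 m.
V = (1/n) R^(2/3) √S = (1/0.016) × 0.3486^(2/3) × √0.00083 = 0.8919 m/s. Hydraulic depth D_h = A/T = 0.8906/2.148 = 0.4146 m.
Froude number Fr = V/√(g·D_h) = 0.8919/√(9.81×0.4146) = 0.442, which is less than 1, so the flow is subcritical.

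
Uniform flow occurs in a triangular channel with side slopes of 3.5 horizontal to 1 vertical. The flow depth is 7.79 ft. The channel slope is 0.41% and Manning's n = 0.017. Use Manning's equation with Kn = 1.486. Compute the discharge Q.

Q = 2870 ft³/s

For a triangular section with side slope z = 3.5: A = zy² = 3.5×7.79² = 212.4 ft²; P = 2y√(1+z²) = 2×7.79×3.64 = 56.71 ft.
Hydraulic radius R = A/P = 212.4/56.71 = 3.745 ft.
Manning's equation: Q = (1.486/n) A R^(2/3) S^(1/2) = (1.486/0.017) × 212.4 × 3.745^(2/3) × 0.0041^(1/2) = 2870 ft³/s.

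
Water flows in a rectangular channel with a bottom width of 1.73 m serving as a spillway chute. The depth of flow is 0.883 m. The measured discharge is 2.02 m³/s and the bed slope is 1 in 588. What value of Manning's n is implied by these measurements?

n = 0.018

Flow area A = b·y = 1.73 × 0.883 = 1.528 m². Wetted perimeter P = b + 2y = 1.73 + 2×0.883 = 3.496 m.
Hydraulic radius R = A/P = 1.528/3.496 = 0.437 m.
Rearranging Manning's equation: n = (1/Q) A R^(2/3) S^(1/2) = (1/2.02) × 1.528 × 0.437^(2/3) × √0.001701 = 0.018.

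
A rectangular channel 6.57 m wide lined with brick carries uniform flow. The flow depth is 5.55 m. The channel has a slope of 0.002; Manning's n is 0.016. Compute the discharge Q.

Flow area A = b·y = 6.57 × 5.55 = 36.46 m². Wetted perimeter P = b + 2y = 6.57 + 2×5.55 = 17.67 m.
Hydraulic radius R = A/P = 36.46/17.67 = 2.064 m.
Manning's equation: Q = (1/n) A R^(2/3) S^(1/2) = (1/0.016) × 36.46 × 2.064^(2/3) × 0.002^(1/2) = 165 m³/s.

Q = 165 m³/s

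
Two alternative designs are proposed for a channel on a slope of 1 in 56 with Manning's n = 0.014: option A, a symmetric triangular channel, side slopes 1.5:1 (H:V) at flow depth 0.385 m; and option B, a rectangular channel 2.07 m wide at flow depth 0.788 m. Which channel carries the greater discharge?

Channel A: For a triangular section with side slope z = 1.5: A = zy² = 1.5×0.385² = 0.2223 m²; P = 2y√(1+z²) = 2×0.385×1.803 = 1.388 m. Hydraulic radius R = A/P = 0.2223/1.388 = 0.1602 m. Q_A = (1/0.014)·0.2223·0.1602^(2/3)·√0.01786 = 0.6259 m³/s.
Channel B: Flow area A = b·y = 2.07 × 0.788 = 1.631 m². Wetted perimeter P = b + 2y = 2.07 + 2×0.788 = 3.646 m. Hydraulic radius R = A/P = 1.631/3.646 = 0.4474 m. Q_B = (1/0.014)·1.631·0.4474^(2/3)·√0.01786 = 9.107 m³/s.
Q_A = 0.6259 m³/s vs Q_B = 9.107 m³/s, so channel B carries more.

channel B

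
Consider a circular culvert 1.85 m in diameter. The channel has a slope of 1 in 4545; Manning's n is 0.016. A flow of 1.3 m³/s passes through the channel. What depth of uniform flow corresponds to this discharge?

Manning's equation rearranged: A R^(2/3) = nQ / (1·√S) = 0.016 × 1.3 / (√0.00022) = 1.402.
At y = 1.65 m: A R^(2/3) = 1.707 — too large.
At y = 1.34 m: A R^(2/3) = 1.406 — matches.

y_n = 1.34 m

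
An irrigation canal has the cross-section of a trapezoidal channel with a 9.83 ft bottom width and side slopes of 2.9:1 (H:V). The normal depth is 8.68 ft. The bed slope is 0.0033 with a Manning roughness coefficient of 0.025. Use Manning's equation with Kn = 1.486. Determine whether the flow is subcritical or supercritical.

subcritical

With bottom width b = 9.83 ft and side slope z = 2.9: A = (b + zy)y = (9.83 + 2.9×8.68)×8.68 = 303.8 ft²; P = b + 2y√(1+z²) = 9.83 + 2×8.68×3.068 = 63.08 ft.
Hydraulic radius R = A/P = 303.8/63.08 = 4.816 ft.
V = (1.486/n) R^(2/3) √S = (1.486/0.025) × 4.816^(2/3) × √0.0033 = 9.738 ft/s. Hydraulic depth D_h = A/T = 303.8/60.17 = 5.049 ft.
Froude number Fr = V/√(g·D_h) = 9.738/√(32.2×5.049) = 0.764, which is less than 1, so the flow is subcritical.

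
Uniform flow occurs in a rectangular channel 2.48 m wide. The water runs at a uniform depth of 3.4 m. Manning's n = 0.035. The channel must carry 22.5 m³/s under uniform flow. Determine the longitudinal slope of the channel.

S = 0.00991

Flow area A = b·y = 2.48 × 3.4 = 8.432 m². Wetted perimeter P = b + 2y = 2.48 + 2×3.4 = 9.28 m.
Hydraulic radius R = A/P = 8.432/9.28 = 0.9086 m.
From Manning's equation, S = [nQ / (1 A R^(2/3))]² = [0.035 × 22.5 / (1 × 8.432 × 0.9086^(2/3))]² = 0.00991.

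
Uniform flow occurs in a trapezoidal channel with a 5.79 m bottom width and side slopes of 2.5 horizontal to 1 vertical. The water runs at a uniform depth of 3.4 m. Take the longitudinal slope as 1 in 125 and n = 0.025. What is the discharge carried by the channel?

Q = 277 m³/s

With bottom width b = 5.79 m and side slope z = 2.5: A = (b + zy)y = (5.79 + 2.5×3.4)×3.4 = 48.59 m²; P = b + 2y√(1+z²) = 5.79 + 2×3.4×2.693 = 24.1 m.
Hydraulic radius R = A/P = 48.59/24.1 = 2.016 m.
Manning's equation: Q = (1/n) A R^(2/3) S^(1/2) = (1/0.025) × 48.59 × 2.016^(2/3) × 0.008^(1/2) = 277 m³/s.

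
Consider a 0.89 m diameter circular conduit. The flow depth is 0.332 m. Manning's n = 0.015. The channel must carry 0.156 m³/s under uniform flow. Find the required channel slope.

S = 0.0012

For a circular section of diameter D = 0.89 m at depth y = 0.332 m, the central angle is θ = 2 arccos(1 − 2y/D) = 2.628 rad. Then A = (D²/8)(θ − sin θ) = 0.2116 m² and P = Dθ/2 = 1.17 m.
Hydraulic radius R = A/P = 0.2116/1.17 = 0.1809 m.
From Manning's equation, S = [nQ / (1 A R^(2/3))]² = [0.015 × 0.156 / (1 × 0.2116 × 0.1809^(2/3))]² = 0.0012.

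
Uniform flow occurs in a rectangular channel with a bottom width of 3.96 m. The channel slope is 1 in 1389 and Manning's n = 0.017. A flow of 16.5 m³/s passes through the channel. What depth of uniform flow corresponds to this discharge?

y_n = 2.48 m

Manning's equation rearranged: A R^(2/3) = nQ / (1·√S) = 0.017 × 16.5 / (√0.0007199) = 10.45.
Try y = 2.95 m: A R^(2/3) = 13.08 — too large.
Try y = 2.02 m: A R^(2/3) = 7.999 — too small.
Try y = 2.48 m: A R^(2/3) = 10.47 — ≈ 10.45.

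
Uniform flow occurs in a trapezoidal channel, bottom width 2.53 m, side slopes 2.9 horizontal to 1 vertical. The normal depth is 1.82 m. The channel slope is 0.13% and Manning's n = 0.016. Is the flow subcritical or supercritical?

subcritical

With bottom width b = 2.53 m and side slope z = 2.9: A = (b + zy)y = (2.53 + 2.9×1.82)×1.82 = 14.21 m²; P = b + 2y√(1+z²) = 2.53 + 2×1.82×3.068 = 13.7 m.
Hydraulic radius R = A/P = 14.21/13.7 = 1.038 m.
V = (1/n) R^(2/3) √S = (1/0.016) × 1.038^(2/3) × √0.0013 = 2.31 m/s. Hydraulic depth D_h = A/T = 14.21/13.09 = 1.086 m.
Froude number Fr = V/√(g·D_h) = 2.31/√(9.81×1.086) = 0.708, which is less than 1, so the flow is subcritical.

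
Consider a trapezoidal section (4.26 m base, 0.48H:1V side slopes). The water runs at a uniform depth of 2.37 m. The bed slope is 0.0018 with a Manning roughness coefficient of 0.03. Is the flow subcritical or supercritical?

subcritical

With bottom width b = 4.26 m and side slope z = 0.48: A = (b + zy)y = (4.26 + 0.48×2.37)×2.37 = 12.79 m²; P = b + 2y√(1+z²) = 4.26 + 2×2.37×1.109 = 9.518 m.
Hydraulic radius R = A/P = 12.79/9.518 = 1.344 m.
V = (1/n) R^(2/3) √S = (1/0.03) × 1.344^(2/3) × √0.0018 = 1.722 m/s. Hydraulic depth D_h = A/T = 12.79/6.535 = 1.957 m.
Froude number Fr = V/√(g·D_h) = 1.722/√(9.81×1.957) = 0.393, which is less than 1, so the flow is subcritical.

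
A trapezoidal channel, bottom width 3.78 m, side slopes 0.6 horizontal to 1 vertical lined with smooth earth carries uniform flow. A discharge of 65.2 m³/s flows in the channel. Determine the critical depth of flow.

At critical depth, Q² T / (g A³) = 1, i.e. A³/T = Q²/g = 65.2²/9.81 = 433.3.
At y = 3.23 m: A³/T = 822.9 — over.
At y = 2.69 m: A³/T = 435.9 — ≈ 433.3.

y_c = 2.69 m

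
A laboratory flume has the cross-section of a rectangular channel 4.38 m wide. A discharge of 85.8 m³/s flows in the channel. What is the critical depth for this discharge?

For a rectangular channel, critical depth y_c = (q²/g)^(1/3) where q = Q/b = 85.8/4.38 = 19.59 m²/s.
So y_c = (19.59²/9.81)^(1/3) = 3.39 m.

y_c = 3.39 m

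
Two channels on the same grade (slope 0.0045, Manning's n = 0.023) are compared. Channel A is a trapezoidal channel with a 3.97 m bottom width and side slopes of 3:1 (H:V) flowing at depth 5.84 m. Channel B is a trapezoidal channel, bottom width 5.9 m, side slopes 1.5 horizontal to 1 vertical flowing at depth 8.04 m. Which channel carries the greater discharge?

Channel A: With bottom width b = 3.97 m and side slope z = 3: A = (b + zy)y = (3.97 + 3×5.84)×5.84 = 125.5 m²; P = b + 2y√(1+z²) = 3.97 + 2×5.84×3.162 = 40.91 m. Hydraulic radius R = A/P = 125.5/40.91 = 3.068 m. Q_A = (1/0.023)·125.5·3.068^(2/3)·√0.0045 = 772.9 m³/s.
Channel B: With bottom width b = 5.9 m and side slope z = 1.5: A = (b + zy)y = (5.9 + 1.5×8.04)×8.04 = 144.4 m²; P = b + 2y√(1+z²) = 5.9 + 2×8.04×1.803 = 34.89 m. Hydraulic radius R = A/P = 144.4/34.89 = 4.139 m. Q_B = (1/0.023)·144.4·4.139^(2/3)·√0.0045 = 1086 m³/s.
Q_A = 772.9 m³/s vs Q_B = 1086 m³/s, so channel B carries more.

channel B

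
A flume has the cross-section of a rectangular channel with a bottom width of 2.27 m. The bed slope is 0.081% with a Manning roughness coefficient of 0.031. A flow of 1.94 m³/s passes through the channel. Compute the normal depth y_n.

Manning's equation rearranged: A R^(2/3) = nQ / (1·√S) = 0.031 × 1.94 / (√0.00081) = 2.113.
At y = 1.59 m: A R^(2/3) = 2.742 — over.
At y = 1.3 m: A R^(2/3) = 2.113 — ≈ 2.113.

y_n = 1.3 m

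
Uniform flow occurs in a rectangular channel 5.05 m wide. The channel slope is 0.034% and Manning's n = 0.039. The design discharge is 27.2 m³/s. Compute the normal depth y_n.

Manning's equation rearranged: A R^(2/3) = nQ / (1·√S) = 0.039 × 27.2 / (√0.00034) = 57.53.
At y = 9.02 m: A R^(2/3) = 71.65 — over.
At y = 7.46 m: A R^(2/3) = 57.52 — close enough.

y_n = 7.46 m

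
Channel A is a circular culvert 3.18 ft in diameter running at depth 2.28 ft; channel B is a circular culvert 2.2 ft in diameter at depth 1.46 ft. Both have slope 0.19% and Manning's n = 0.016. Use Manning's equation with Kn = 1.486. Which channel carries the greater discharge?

Channel A: For a circular section of diameter D = 3.18 ft at depth y = 2.28 ft, the central angle is θ = 2 arccos(1 − 2y/D) = 4.039 rad. Then A = (D²/8)(θ − sin θ) = 6.094 ft² and P = Dθ/2 = 6.423 ft. Hydraulic radius R = A/P = 6.094/6.423 = 0.9489 ft. Q_A = (1.486/0.016)·6.094·0.9489^(2/3)·√0.0019 = 23.82 ft³/s.
Channel B: For a circular section of diameter D = 2.2 ft at depth y = 1.46 ft, the central angle is θ = 2 arccos(1 − 2y/D) = 3.808 rad. Then A = (D²/8)(θ − sin θ) = 2.678 ft² and P = Dθ/2 = 4.189 ft. Hydraulic radius R = A/P = 2.678/4.189 = 0.6393 ft. Q_B = (1.486/0.016)·2.678·0.6393^(2/3)·√0.0019 = 8.047 ft³/s.
Q_A = 23.82 ft³/s vs Q_B = 8.047 ft³/s, so channel A carries more.

channel A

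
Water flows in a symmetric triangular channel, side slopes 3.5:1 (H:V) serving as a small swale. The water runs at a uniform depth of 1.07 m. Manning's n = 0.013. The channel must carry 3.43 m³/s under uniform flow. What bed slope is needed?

S = 0.0003

For a triangular section with side slope z = 3.5: A = zy² = 3.5×1.07² = 4.007 m²; P = 2y√(1+z²) = 2×1.07×3.64 = 7.79 m.
Hydraulic radius R = A/P = 4.007/7.79 = 0.5144 m.
From Manning's equation, S = [nQ / (1 A R^(2/3))]² = [0.013 × 3.43 / (1 × 4.007 × 0.5144^(2/3))]² = 0.0003.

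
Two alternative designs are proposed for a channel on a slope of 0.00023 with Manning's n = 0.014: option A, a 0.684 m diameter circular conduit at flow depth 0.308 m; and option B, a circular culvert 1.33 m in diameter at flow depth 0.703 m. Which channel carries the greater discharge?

channel B

Channel A: For a circular section of diameter D = 0.684 m at depth y = 0.308 m, the central angle is θ = 2 arccos(1 − 2y/D) = 2.942 rad. Then A = (D²/8)(θ − sin θ) = 0.1605 m² and P = Dθ/2 = 1.006 m. Hydraulic radius R = A/P = 0.1605/1.006 = 0.1595 m. Q_A = (1/0.014)·0.1605·0.1595^(2/3)·√0.00023 = 0.05114 m³/s.
Channel B: For a circular section of diameter D = 1.33 m at depth y = 0.703 m, the central angle is θ = 2 arccos(1 − 2y/D) = 3.256 rad. Then A = (D²/8)(θ − sin θ) = 0.7452 m² and P = Dθ/2 = 2.165 m. Hydraulic radius R = A/P = 0.7452/2.165 = 0.3442 m. Q_B = (1/0.014)·0.7452·0.3442^(2/3)·√0.00023 = 0.3964 m³/s.
Q_A = 0.05114 m³/s vs Q_B = 0.3964 m³/s, so channel B carries more.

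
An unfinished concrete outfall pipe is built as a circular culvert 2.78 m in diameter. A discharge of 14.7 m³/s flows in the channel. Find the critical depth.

y_c = 1.71 m

At critical depth, Q² T / (g A³) = 1, i.e. A³/T = Q²/g = 14.7²/9.81 = 22.03.
Trying y = 1.49 m: A³/T = 13.11 — low.
Trying y = 1.9 m: A³/T = 33.4 — high.
Trying y = 1.71 m: A³/T = 22.21 — matches.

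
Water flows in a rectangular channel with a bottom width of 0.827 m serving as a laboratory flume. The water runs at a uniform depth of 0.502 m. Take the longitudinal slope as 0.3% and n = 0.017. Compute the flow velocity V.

Flow area A = b·y = 0.827 × 0.502 = 0.4152 m². Wetted perimeter P = b + 2y = 0.827 + 2×0.502 = 1.831 m.
Hydraulic radius R = A/P = 0.4152/1.831 = 0.2267 m.
From Manning's equation, V = (1/n) R^(2/3) S^(1/2) = (1/0.017) × 0.2267^(2/3) × 0.003^(1/2) = 1.2 m/s.

V = 1.2 m/s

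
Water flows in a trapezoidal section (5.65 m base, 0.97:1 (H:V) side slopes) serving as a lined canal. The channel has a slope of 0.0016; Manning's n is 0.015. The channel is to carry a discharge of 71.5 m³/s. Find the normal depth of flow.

y_n = 2.46 m

Manning's equation rearranged: A R^(2/3) = nQ / (1·√S) = 0.015 × 71.5 / (√0.0016) = 26.81.
At y = 2.1 m: A R^(2/3) = 20.24 — short.
At y = 2.46 m: A R^(2/3) = 26.83 — ≈ 26.81.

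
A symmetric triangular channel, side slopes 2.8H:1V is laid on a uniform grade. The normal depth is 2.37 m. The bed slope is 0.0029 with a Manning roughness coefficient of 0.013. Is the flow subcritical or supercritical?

supercritical

For a triangular section with side slope z = 2.8: A = zy² = 2.8×2.37² = 15.73 m²; P = 2y√(1+z²) = 2×2.37×2.973 = 14.09 m.
Hydraulic radius R = A/P = 15.73/14.09 = 1.116 m.
V = (1/n) R^(2/3) √S = (1/0.013) × 1.116^(2/3) × √0.0029 = 4.457 m/s. Hydraulic depth D_h = A/T = 15.73/13.27 = 1.185 m.
Froude number Fr = V/√(g·D_h) = 4.457/√(9.81×1.185) = 1.31, which is greater than 1, so the flow is supercritical.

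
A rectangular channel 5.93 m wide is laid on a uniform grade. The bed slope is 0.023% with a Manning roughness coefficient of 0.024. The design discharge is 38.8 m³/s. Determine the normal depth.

Manning's equation rearranged: A R^(2/3) = nQ / (1·√S) = 0.024 × 38.8 / (√0.00023) = 61.4.
Try y = 5.51 m: A R^(2/3) = 50.61 — short.
Try y = 7.95 m: A R^(2/3) = 78.77 — over.
Try y = 6.45 m: A R^(2/3) = 61.35 — ≈ 61.4.

y_n = 6.45 m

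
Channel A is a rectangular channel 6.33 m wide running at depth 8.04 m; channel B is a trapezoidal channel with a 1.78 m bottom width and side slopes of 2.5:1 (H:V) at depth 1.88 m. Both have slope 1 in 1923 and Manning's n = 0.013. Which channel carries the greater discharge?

Channel A: Flow area A = b·y = 6.33 × 8.04 = 50.89 m². Wetted perimeter P = b + 2y = 6.33 + 2×8.04 = 22.41 m. Hydraulic radius R = A/P = 50.89/22.41 = 2.271 m. Q_A = (1/0.013)·50.89·2.271^(2/3)·√0.00052 = 154.2 m³/s.
Channel B: With bottom width b = 1.78 m and side slope z = 2.5: A = (b + zy)y = (1.78 + 2.5×1.88)×1.88 = 12.18 m²; P = b + 2y√(1+z²) = 1.78 + 2×1.88×2.693 = 11.9 m. Hydraulic radius R = A/P = 12.18/11.9 = 1.023 m. Q_B = (1/0.013)·12.18·1.023^(2/3)·√0.00052 = 21.7 m³/s.
Q_A = 154.2 m³/s vs Q_B = 21.7 m³/s, so channel A carries more.

channel A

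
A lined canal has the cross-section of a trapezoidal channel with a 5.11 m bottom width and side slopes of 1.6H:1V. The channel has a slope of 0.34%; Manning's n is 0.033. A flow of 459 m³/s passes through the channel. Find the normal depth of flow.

Manning's equation rearranged: A R^(2/3) = nQ / (1·√S) = 0.033 × 459 / (√0.0034) = 259.8.
Trying y = 8.09 m: A R^(2/3) = 374 — high.
Trying y = 5.41 m: A R^(2/3) = 152.1 — low.
Trying y = 6.89 m: A R^(2/3) = 259.8 — matches.

y_n = 6.89 m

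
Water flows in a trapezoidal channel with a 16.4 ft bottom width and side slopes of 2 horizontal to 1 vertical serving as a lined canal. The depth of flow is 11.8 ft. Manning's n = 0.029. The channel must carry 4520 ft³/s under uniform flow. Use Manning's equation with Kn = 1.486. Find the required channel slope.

S = 0.0027

With bottom width b = 16.4 ft and side slope z = 2: A = (b + zy)y = (16.4 + 2×11.8)×11.8 = 472 ft²; P = b + 2y√(1+z²) = 16.4 + 2×11.8×2.236 = 69.17 ft.
Hydraulic radius R = A/P = 472/69.17 = 6.824 ft.
From Manning's equation, S = [nQ / (1.486 A R^(2/3))]² = [0.029 × 4520 / (1.486 × 472 × 6.824^(2/3))]² = 0.0027.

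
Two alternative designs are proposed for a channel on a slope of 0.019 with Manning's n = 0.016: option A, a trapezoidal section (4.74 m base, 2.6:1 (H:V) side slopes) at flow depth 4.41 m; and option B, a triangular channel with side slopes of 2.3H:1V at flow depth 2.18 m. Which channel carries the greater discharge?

Channel A: With bottom width b = 4.74 m and side slope z = 2.6: A = (b + zy)y = (4.74 + 2.6×4.41)×4.41 = 71.47 m²; P = b + 2y√(1+z²) = 4.74 + 2×4.41×2.786 = 29.31 m. Hydraulic radius R = A/P = 71.47/29.31 = 2.438 m. Q_A = (1/0.016)·71.47·2.438^(2/3)·√0.019 = 1115 m³/s.
Channel B: For a triangular section with side slope z = 2.3: A = zy² = 2.3×2.18² = 10.93 m²; P = 2y√(1+z²) = 2×2.18×2.508 = 10.93 m. Hydraulic radius R = A/P = 10.93/10.93 = 0.9996 m. Q_B = (1/0.016)·10.93·0.9996^(2/3)·√0.019 = 94.14 m³/s.
Q_A = 1115 m³/s vs Q_B = 94.14 m³/s, so channel A carries more.

channel A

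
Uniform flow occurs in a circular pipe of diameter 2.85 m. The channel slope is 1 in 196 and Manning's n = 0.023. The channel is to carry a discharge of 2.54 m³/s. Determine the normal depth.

Manning's equation rearranged: A R^(2/3) = nQ / (1·√S) = 0.023 × 2.54 / (√0.005102) = 0.8179.
Try y = 0.678 m: A R^(2/3) = 0.6316 — too small.
Try y = 0.963 m: A R^(2/3) = 1.252 — too large.
Try y = 0.773 m: A R^(2/3) = 0.8187 — close enough.

y_n = 0.773 m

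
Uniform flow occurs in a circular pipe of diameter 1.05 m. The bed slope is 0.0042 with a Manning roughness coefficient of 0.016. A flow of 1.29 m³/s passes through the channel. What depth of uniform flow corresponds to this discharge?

y_n = 0.777 m

Manning's equation rearranged: A R^(2/3) = nQ / (1·√S) = 0.016 × 1.29 / (√0.0042) = 0.3185.
Try y = 0.668 m: A R^(2/3) = 0.2603 — too small.
Try y = 0.777 m: A R^(2/3) = 0.3186 — ≈ 0.3185.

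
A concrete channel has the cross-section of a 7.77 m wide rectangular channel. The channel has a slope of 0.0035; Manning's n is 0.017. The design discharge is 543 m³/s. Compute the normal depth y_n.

y_n = 10.1 m

Manning's equation rearranged: A R^(2/3) = nQ / (1·√S) = 0.017 × 543 / (√0.0035) = 156.
Try y = 6.95 m: A R^(2/3) = 99.26 — too small.
Try y = 12.2 m: A R^(2/3) = 194.8 — too large.
Try y = 10.1 m: A R^(2/3) = 156.1 — ≈ 156.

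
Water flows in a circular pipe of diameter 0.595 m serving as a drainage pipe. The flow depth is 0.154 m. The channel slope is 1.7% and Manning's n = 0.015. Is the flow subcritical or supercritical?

supercritical

For a circular section of diameter D = 0.595 m at depth y = 0.154 m, the central angle is θ = 2 arccos(1 − 2y/D) = 2.135 rad. Then A = (D²/8)(θ − sin θ) = 0.05708 m² and P = Dθ/2 = 0.6351 m.
Hydraulic radius R = A/P = 0.05708/0.6351 = 0.08987 m.
V = (1/n) R^(2/3) √S = (1/0.015) × 0.08987^(2/3) × √0.017 = 1.744 m/s. Hydraulic depth D_h = A/T = 0.05708/0.5212 = 0.1095 m.
Froude number Fr = V/√(g·D_h) = 1.744/√(9.81×0.1095) = 1.68, which is greater than 1, so the flow is supercritical.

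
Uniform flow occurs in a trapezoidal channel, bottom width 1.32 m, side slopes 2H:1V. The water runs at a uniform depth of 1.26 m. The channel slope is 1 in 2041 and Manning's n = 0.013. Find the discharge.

With bottom width b = 1.32 m and side slope z = 2: A = (b + zy)y = (1.32 + 2×1.26)×1.26 = 4.838 m²; P = b + 2y√(1+z²) = 1.32 + 2×1.26×2.236 = 6.955 m.
Hydraulic radius R = A/P = 4.838/6.955 = 0.6957 m.
Manning's equation: Q = (1/n) A R^(2/3) S^(1/2) = (1/0.013) × 4.838 × 0.6957^(2/3) × 0.00049^(1/2) = 6.47 m³/s.

Q = 6.47 m³/s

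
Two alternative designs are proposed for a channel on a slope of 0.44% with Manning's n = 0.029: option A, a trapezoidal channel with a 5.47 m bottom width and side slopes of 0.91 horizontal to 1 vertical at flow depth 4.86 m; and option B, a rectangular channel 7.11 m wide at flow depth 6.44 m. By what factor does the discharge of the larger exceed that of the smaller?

1.14

Channel A: With bottom width b = 5.47 m and side slope z = 0.91: A = (b + zy)y = (5.47 + 0.91×4.86)×4.86 = 48.08 m²; P = b + 2y√(1+z²) = 5.47 + 2×4.86×1.352 = 18.61 m. Hydraulic radius R = A/P = 48.08/18.61 = 2.583 m. Q_A = (1/0.029)·48.08·2.583^(2/3)·√0.0044 = 207 m³/s.
Channel B: Flow area A = b·y = 7.11 × 6.44 = 45.79 m². Wetted perimeter P = b + 2y = 7.11 + 2×6.44 = 19.99 m. Hydraulic radius R = A/P = 45.79/19.99 = 2.291 m. Q_B = (1/0.029)·45.79·2.291^(2/3)·√0.0044 = 182 m³/s.
The larger discharge is 207 m³/s and the smaller is 182 m³/s; the ratio is 1.14.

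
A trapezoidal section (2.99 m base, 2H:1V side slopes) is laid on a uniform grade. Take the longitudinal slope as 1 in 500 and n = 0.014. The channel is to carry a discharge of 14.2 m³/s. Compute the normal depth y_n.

y_n = 1.08 m

Manning's equation rearranged: A R^(2/3) = nQ / (1·√S) = 0.014 × 14.2 / (√0.002) = 4.445.
At y = 0.944 m: A R^(2/3) = 3.415 — low.
At y = 1.38 m: A R^(2/3) = 7.21 — high.
At y = 1.08 m: A R^(2/3) = 4.432 — close enough.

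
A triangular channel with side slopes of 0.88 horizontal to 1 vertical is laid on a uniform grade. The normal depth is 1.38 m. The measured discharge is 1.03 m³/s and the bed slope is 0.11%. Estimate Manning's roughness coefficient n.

n = 0.032

For a triangular section with side slope z = 0.88: A = zy² = 0.88×1.38² = 1.676 m²; P = 2y√(1+z²) = 2×1.38×1.332 = 3.677 m.
Hydraulic radius R = A/P = 1.676/3.677 = 0.4558 m.
Rearranging Manning's equation: n = (1/Q) A R^(2/3) S^(1/2) = (1/1.03) × 1.676 × 0.4558^(2/3) × √0.0011 = 0.032.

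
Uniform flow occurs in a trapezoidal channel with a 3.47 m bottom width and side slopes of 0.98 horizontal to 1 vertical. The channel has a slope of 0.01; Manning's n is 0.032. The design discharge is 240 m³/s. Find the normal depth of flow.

y_n = 5.06 m

Manning's equation rearranged: A R^(2/3) = nQ / (1·√S) = 0.032 × 240 / (√0.01) = 76.8.
Try y = 5.53 m: A R^(2/3) = 92.79 — high.
Try y = 3.85 m: A R^(2/3) = 43.62 — low.
Try y = 5.06 m: A R^(2/3) = 76.83 — close enough.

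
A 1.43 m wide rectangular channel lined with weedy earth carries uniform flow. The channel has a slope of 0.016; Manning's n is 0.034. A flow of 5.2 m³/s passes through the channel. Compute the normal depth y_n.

Manning's equation rearranged: A R^(2/3) = nQ / (1·√S) = 0.034 × 5.2 / (√0.016) = 1.398.
At y = 1.9 m: A R^(2/3) = 1.756 — high.
At y = 1.57 m: A R^(2/3) = 1.398 — matches.

y_n = 1.57 m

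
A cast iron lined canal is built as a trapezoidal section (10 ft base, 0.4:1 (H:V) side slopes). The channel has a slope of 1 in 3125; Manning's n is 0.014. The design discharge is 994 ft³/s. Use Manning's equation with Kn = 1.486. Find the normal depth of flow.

Manning's equation rearranged: A R^(2/3) = nQ / (1.486·√S) = 0.014 × 994 / (1.486 × √0.00032) = 523.5.
Try y = 8.59 ft: A R^(2/3) = 293.2 — short.
Try y = 15 ft: A R^(2/3) = 763.3 — over.
Try y = 12.1 ft: A R^(2/3) = 523.6 — ≈ 523.5.

y_n = 12.1 ft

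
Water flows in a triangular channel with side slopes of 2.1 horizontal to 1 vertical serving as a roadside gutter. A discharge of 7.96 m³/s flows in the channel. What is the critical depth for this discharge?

y_c = 1.24 m

At critical depth, Q² T / (g A³) = 1, i.e. A³/T = Q²/g = 7.96²/9.81 = 6.459.
Try y = 0.911 m: A³/T = 1.384 — short.
Try y = 1.38 m: A³/T = 11.04 — over.
Try y = 1.24 m: A³/T = 6.464 — ≈ 6.459.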